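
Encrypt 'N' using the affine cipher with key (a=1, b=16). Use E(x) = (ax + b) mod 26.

Step 1: Convert 'N' to number: x = 13.
Step 2: E(13) = (1 * 13 + 16) mod 26 = 29 mod 26 = 3.
Step 3: Convert 3 back to letter: D.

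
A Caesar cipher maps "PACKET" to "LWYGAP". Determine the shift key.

Step 1: Compare first letters: P (position 15) -> L (position 11).
Step 2: Shift = (11 - 15) mod 26 = 22.
The shift value is 22.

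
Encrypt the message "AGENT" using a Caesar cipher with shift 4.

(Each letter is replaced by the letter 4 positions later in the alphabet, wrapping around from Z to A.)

Step 1: For each letter, shift forward by 4 positions (mod 26).
  A (position 0) -> position (0+4) mod 26 = 4 -> E
  G (position 6) -> position (6+4) mod 26 = 10 -> K
  E (position 4) -> position (4+4) mod 26 = 8 -> I
  N (position 13) -> position (13+4) mod 26 = 17 -> R
  T (position 19) -> position (19+4) mod 26 = 23 -> X
Result: EKIRX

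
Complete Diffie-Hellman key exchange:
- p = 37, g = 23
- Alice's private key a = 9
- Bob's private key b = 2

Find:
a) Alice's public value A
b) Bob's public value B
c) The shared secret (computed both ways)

Step 1: A = g^a mod p = 23^9 mod 37 = 6.
Step 2: B = g^b mod p = 23^2 mod 37 = 11.
Step 3: Alice computes s = B^a mod p = 11^9 mod 37 = 36.
Step 4: Bob computes s = A^b mod p = 6^2 mod 37 = 36.
Both sides agree: shared secret = 36.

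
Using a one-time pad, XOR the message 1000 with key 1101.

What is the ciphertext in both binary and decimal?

Step 1: Write out the XOR operation bit by bit:
  Message: 1000
  Key:     1101
  XOR:     0101
Step 2: Convert to decimal: 0101 = 5.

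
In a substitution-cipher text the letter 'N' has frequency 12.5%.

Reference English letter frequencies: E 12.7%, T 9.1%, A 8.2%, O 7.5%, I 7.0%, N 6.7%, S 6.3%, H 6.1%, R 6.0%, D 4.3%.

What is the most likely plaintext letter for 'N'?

Step 1: The observed frequency is 12.5%.
Step 2: Compare with English frequencies:
  E: 12.7% (difference: 0.2%) <-- closest
  T: 9.1% (difference: 3.4%)
  A: 8.2% (difference: 4.3%)
  O: 7.5% (difference: 5.0%)
  I: 7.0% (difference: 5.5%)
  N: 6.7% (difference: 5.8%)
  S: 6.3% (difference: 6.2%)
  H: 6.1% (difference: 6.4%)
  R: 6.0% (difference: 6.5%)
  D: 4.3% (difference: 8.2%)
Step 3: 'N' most likely represents 'E' (frequency 12.7%).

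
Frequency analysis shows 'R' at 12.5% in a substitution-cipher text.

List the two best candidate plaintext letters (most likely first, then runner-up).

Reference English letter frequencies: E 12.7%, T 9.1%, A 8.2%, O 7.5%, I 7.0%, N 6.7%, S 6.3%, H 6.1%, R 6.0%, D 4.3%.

Step 1: Observed frequency of 'R' is 12.5%.
Step 2: Compute distances to each reference frequency and sort:
  E (12.7%): difference = 0.2% <-- BEST
  T (9.1%): difference = 3.4% <-- RUNNER-UP
  A (8.2%): difference = 4.3%
  O (7.5%): difference = 5.0%
  I (7.0%): difference = 5.5%
Step 3: Most likely is 'E' (12.7%, diff 0.2%); second most likely is 'T' (9.1%, diff 3.4%).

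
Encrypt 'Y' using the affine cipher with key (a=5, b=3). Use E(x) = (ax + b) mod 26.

Step 1: Convert 'Y' to number: x = 24.
Step 2: E(24) = (5 * 24 + 3) mod 26 = 123 mod 26 = 19.
Step 3: Convert 19 back to letter: T.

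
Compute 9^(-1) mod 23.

Step 1: We need x such that 9 * x = 1 (mod 23).
Step 2: Using the extended Euclidean algorithm or trial:
  9 * 18 = 162 = 7 * 23 + 1.
Step 3: Since 162 mod 23 = 1, the inverse is x = 18.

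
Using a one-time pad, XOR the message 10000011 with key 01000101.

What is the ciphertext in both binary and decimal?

Step 1: Write out the XOR operation bit by bit:
  Message: 10000011
  Key:     01000101
  XOR:     11000110
Step 2: Convert to decimal: 11000110 = 198.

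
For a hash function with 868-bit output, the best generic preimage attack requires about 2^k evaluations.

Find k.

Step 1: The hash has a 868-bit output.
Step 2: Preimage resistance means: given a digest h(x), it should be infeasible to find any input that hashes to it.
With a 868-bit output there are 2^868 possible digests, so a generic brute-force preimage search costs about 2^868 evaluations.
Step 3: Security level = 868 bits.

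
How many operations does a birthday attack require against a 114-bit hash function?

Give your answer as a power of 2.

Step 1: The birthday paradox gives collision probability ~50% after sqrt(2^n) = 2^(n/2) hashes.
Step 2: For 114-bit output: 2^(114/2) = 2^57.
Step 3: Approximately 2^57 hash computations needed.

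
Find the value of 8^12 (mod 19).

Step 1: Compute 8^12 mod 19 step by step, reducing modulo 19 at each step.
  8^1 mod 19 = 8
  8^2 mod 19 = (8 * 8) mod 19 = 7
  8^3 mod 19 = (7 * 8) mod 19 = 18
  8^4 mod 19 = (18 * 8) mod 19 = 11
  8^5 mod 19 = (11 * 8) mod 19 = 12
  8^6 mod 19 = (12 * 8) mod 19 = 1
  8^7 mod 19 = (1 * 8) mod 19 = 8
  8^8 mod 19 = (8 * 8) mod 19 = 7
  8^9 mod 19 = (7 * 8) mod 19 = 18
  8^10 mod 19 = (18 * 8) mod 19 = 11
  8^11 mod 19 = (11 * 8) mod 19 = 12
  8^12 mod 19 = (12 * 8) mod 19 = 1
Step 2: Result = 1.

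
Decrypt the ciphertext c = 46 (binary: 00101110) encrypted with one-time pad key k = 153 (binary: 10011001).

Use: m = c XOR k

Step 1: XOR ciphertext with key:
  Ciphertext: 00101110
  Key:        10011001
  XOR:        10110111
Step 2: Plaintext = 10110111 = 183 in decimal.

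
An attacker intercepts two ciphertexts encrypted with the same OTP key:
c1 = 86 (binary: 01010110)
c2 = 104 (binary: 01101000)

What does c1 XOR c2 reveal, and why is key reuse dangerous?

Step 1: c1 XOR c2 = (m1 XOR k) XOR (m2 XOR k).
Step 2: By XOR associativity/commutativity: = m1 XOR m2 XOR k XOR k = m1 XOR m2.
Step 3: 01010110 XOR 01101000 = 00111110 = 62.
Step 4: The key cancels out! An attacker learns m1 XOR m2 = 62, revealing the relationship between plaintexts.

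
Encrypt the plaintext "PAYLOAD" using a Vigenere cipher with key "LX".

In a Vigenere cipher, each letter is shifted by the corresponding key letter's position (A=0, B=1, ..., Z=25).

Step 1: Repeat key to match plaintext length:
  Plaintext: PAYLOAD
  Key:       LXLXLXL
Step 2: Encrypt each letter:
  P(15) + L(11) = (15+11) mod 26 = 0 = A
  A(0) + X(23) = (0+23) mod 26 = 23 = X
  Y(24) + L(11) = (24+11) mod 26 = 9 = J
  L(11) + X(23) = (11+23) mod 26 = 8 = I
  O(14) + L(11) = (14+11) mod 26 = 25 = Z
  A(0) + X(23) = (0+23) mod 26 = 23 = X
  D(3) + L(11) = (3+11) mod 26 = 14 = O
Ciphertext: AXJIZXO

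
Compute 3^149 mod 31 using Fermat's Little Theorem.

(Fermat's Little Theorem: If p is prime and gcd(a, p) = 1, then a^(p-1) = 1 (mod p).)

Step 1: Since 31 is prime, by Fermat's Little Theorem: 3^30 = 1 (mod 31).
Step 2: Reduce exponent: 149 mod 30 = 29.
Step 3: So 3^149 = 3^29 (mod 31).
Step 4: 3^29 mod 31 = 21.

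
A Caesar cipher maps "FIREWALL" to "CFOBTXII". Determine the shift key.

Step 1: Compare first letters: F (position 5) -> C (position 2).
Step 2: Shift = (2 - 5) mod 26 = 23.
The shift value is 23.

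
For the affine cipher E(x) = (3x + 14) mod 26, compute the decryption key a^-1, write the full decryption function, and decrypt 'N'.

Step 1: Find a^-1, the modular inverse of 3 mod 26.
Step 2: We need 3 * a^-1 = 1 (mod 26).
Step 3: 3 * 9 = 27 = 1 * 26 + 1, so a^-1 = 9.
Step 4: D(y) = 9(y - 14) mod 26.
Step 5: Apply to 'N' (y = 13): D(13) = 9 * (13 - 14) mod 26 = 9 * -1 mod 26 = 17 -> 'R'.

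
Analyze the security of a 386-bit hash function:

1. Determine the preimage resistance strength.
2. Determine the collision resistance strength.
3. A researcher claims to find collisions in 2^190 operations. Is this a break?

Step 1: Preimage resistance requires brute-force of 2^386 operations.
Step 2: Collision resistance (birthday bound) = 2^(386/2) = 2^193.
Step 3: The claimed attack costs 2^190 operations.
Step 4: Since 2^190 < 2^193, the claimed attack beats the generic birthday bound, so collision resistance is broken.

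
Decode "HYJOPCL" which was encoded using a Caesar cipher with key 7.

Step 1: Reverse the shift by subtracting 7 from each letter position.
  H (position 7) -> position (7-7) mod 26 = 0 -> A
  Y (position 24) -> position (24-7) mod 26 = 17 -> R
  J (position 9) -> position (9-7) mod 26 = 2 -> C
  O (position 14) -> position (14-7) mod 26 = 7 -> H
  P (position 15) -> position (15-7) mod 26 = 8 -> I
  C (position 2) -> position (2-7) mod 26 = 21 -> V
  L (position 11) -> position (11-7) mod 26 = 4 -> E
Decrypted message: ARCHIVE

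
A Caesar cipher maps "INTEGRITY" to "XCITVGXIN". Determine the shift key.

Step 1: Compare first letters: I (position 8) -> X (position 23).
Step 2: Shift = (23 - 8) mod 26 = 15.
The shift value is 15.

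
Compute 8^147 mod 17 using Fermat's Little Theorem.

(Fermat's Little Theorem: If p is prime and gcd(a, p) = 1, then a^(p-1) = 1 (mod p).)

Step 1: Since 17 is prime, by Fermat's Little Theorem: 8^16 = 1 (mod 17).
Step 2: Reduce exponent: 147 mod 16 = 3.
Step 3: So 8^147 = 8^3 (mod 17).
Step 4: 8^3 mod 17 = 2.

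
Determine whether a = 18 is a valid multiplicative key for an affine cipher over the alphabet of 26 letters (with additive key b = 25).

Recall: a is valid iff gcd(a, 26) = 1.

Step 1: Compute gcd(18, 26).
Step 2: gcd(18, 26) = 2.
Since gcd = 2 != 1, 18 shares a common factor with 26, so it cannot be used.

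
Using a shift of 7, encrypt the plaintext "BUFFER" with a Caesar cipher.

Step 1: For each letter, shift forward by 7 positions (mod 26).
  B (position 1) -> position (1+7) mod 26 = 8 -> I
  U (position 20) -> position (20+7) mod 26 = 1 -> B
  F (position 5) -> position (5+7) mod 26 = 12 -> M
  F (position 5) -> position (5+7) mod 26 = 12 -> M
  E (position 4) -> position (4+7) mod 26 = 11 -> L
  R (position 17) -> position (17+7) mod 26 = 24 -> Y
Result: IBMMLY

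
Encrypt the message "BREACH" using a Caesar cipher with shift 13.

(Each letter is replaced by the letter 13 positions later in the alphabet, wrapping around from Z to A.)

Step 1: For each letter, shift forward by 13 positions (mod 26).
  B (position 1) -> position (1+13) mod 26 = 14 -> O
  R (position 17) -> position (17+13) mod 26 = 4 -> E
  E (position 4) -> position (4+13) mod 26 = 17 -> R
  A (position 0) -> position (0+13) mod 26 = 13 -> N
  C (position 2) -> position (2+13) mod 26 = 15 -> P
  H (position 7) -> position (7+13) mod 26 = 20 -> U
Result: OERNPU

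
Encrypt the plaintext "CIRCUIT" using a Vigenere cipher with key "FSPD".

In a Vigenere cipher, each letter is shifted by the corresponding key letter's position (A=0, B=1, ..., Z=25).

Step 1: Repeat key to match plaintext length:
  Plaintext: CIRCUIT
  Key:       FSPDFSP
Step 2: Encrypt each letter:
  C(2) + F(5) = (2+5) mod 26 = 7 = H
  I(8) + S(18) = (8+18) mod 26 = 0 = A
  R(17) + P(15) = (17+15) mod 26 = 6 = G
  C(2) + D(3) = (2+3) mod 26 = 5 = F
  U(20) + F(5) = (20+5) mod 26 = 25 = Z
  I(8) + S(18) = (8+18) mod 26 = 0 = A
  T(19) + P(15) = (19+15) mod 26 = 8 = I
Ciphertext: HAGFZAI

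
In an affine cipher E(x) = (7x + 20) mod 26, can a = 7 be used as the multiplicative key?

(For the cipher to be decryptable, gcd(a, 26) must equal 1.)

Step 1: Compute gcd(7, 26).
Step 2: gcd(7, 26) = 1.
Since gcd = 1, 7 is coprime with 26, so it is a valid key.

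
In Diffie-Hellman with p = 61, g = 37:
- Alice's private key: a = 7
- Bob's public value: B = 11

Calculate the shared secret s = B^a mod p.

Step 1: s = B^a mod p = 11^7 mod 61.
  11^1 mod 61 = 11
  11^2 mod 61 = (11 * 11) mod 61 = 60
  11^3 mod 61 = (60 * 11) mod 61 = 50
  11^4 mod 61 = (50 * 11) mod 61 = 1
  11^5 mod 61 = (1 * 11) mod 61 = 11
  11^6 mod 61 = (11 * 11) mod 61 = 60
  11^7 mod 61 = (60 * 11) mod 61 = 50
Result: shared secret = 50.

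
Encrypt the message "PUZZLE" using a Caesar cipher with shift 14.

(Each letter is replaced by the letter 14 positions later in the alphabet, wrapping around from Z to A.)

Step 1: For each letter, shift forward by 14 positions (mod 26).
  P (position 15) -> position (15+14) mod 26 = 3 -> D
  U (position 20) -> position (20+14) mod 26 = 8 -> I
  Z (position 25) -> position (25+14) mod 26 = 13 -> N
  Z (position 25) -> position (25+14) mod 26 = 13 -> N
  L (position 11) -> position (11+14) mod 26 = 25 -> Z
  E (position 4) -> position (4+14) mod 26 = 18 -> S
Result: DINNZS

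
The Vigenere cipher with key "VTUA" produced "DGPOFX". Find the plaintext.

Step 1: Extend key: VTUAVT
Step 2: Decrypt each letter (c - k) mod 26:
  D(3) - V(21) = (3-21) mod 26 = 8 = I
  G(6) - T(19) = (6-19) mod 26 = 13 = N
  P(15) - U(20) = (15-20) mod 26 = 21 = V
  O(14) - A(0) = (14-0) mod 26 = 14 = O
  F(5) - V(21) = (5-21) mod 26 = 10 = K
  X(23) - T(19) = (23-19) mod 26 = 4 = E
Plaintext: INVOKE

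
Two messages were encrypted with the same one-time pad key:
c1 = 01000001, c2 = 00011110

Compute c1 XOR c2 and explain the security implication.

Step 1: c1 XOR c2 = (m1 XOR k) XOR (m2 XOR k).
Step 2: By XOR associativity/commutativity: = m1 XOR m2 XOR k XOR k = m1 XOR m2.
Step 3: 01000001 XOR 00011110 = 01011111 = 95.
Step 4: The key cancels out! An attacker learns m1 XOR m2 = 95, revealing the relationship between plaintexts.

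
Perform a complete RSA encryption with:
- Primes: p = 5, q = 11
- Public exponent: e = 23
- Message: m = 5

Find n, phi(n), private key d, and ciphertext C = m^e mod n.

Step 1: n = 5 * 11 = 55.
Step 2: phi(n) = (5-1)(11-1) = 4 * 10 = 40.
Step 3: Find d = 23^(-1) mod 40 = 7.
  Verify: 23 * 7 = 161 = 1 (mod 40).
Step 4: C = 5^23 mod 55 = 15.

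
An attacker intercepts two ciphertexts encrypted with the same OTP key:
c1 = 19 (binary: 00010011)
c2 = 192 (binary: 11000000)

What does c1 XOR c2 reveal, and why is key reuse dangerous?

Step 1: c1 XOR c2 = (m1 XOR k) XOR (m2 XOR k).
Step 2: By XOR associativity/commutativity: = m1 XOR m2 XOR k XOR k = m1 XOR m2.
Step 3: 00010011 XOR 11000000 = 11010011 = 211.
Step 4: The key cancels out! An attacker learns m1 XOR m2 = 211, revealing the relationship between plaintexts.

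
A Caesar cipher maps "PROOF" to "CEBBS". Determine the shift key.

Step 1: Compare first letters: P (position 15) -> C (position 2).
Step 2: Shift = (2 - 15) mod 26 = 13.
The shift value is 13.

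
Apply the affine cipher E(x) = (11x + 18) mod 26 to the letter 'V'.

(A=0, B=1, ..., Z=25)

Step 1: Convert 'V' to number: x = 21.
Step 2: E(21) = (11 * 21 + 18) mod 26 = 249 mod 26 = 15.
Step 3: Convert 15 back to letter: P.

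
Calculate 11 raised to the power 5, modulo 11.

Step 1: Compute 11^5 mod 11 step by step, reducing modulo 11 at each step.
  11^1 mod 11 = 0
  11^2 mod 11 = (0 * 11) mod 11 = 0
  11^3 mod 11 = (0 * 11) mod 11 = 0
  11^4 mod 11 = (0 * 11) mod 11 = 0
  11^5 mod 11 = (0 * 11) mod 11 = 0
Step 2: Result = 0.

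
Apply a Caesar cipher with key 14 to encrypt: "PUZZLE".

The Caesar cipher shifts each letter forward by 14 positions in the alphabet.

Step 1: For each letter, shift forward by 14 positions (mod 26).
  P (position 15) -> position (15+14) mod 26 = 3 -> D
  U (position 20) -> position (20+14) mod 26 = 8 -> I
  Z (position 25) -> position (25+14) mod 26 = 13 -> N
  Z (position 25) -> position (25+14) mod 26 = 13 -> N
  L (position 11) -> position (11+14) mod 26 = 25 -> Z
  E (position 4) -> position (4+14) mod 26 = 18 -> S
Result: DINNZS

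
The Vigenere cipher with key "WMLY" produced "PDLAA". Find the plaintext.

Step 1: Extend key: WMLYW
Step 2: Decrypt each letter (c - k) mod 26:
  P(15) - W(22) = (15-22) mod 26 = 19 = T
  D(3) - M(12) = (3-12) mod 26 = 17 = R
  L(11) - L(11) = (11-11) mod 26 = 0 = A
  A(0) - Y(24) = (0-24) mod 26 = 2 = C
  A(0) - W(22) = (0-22) mod 26 = 4 = E
Plaintext: TRACE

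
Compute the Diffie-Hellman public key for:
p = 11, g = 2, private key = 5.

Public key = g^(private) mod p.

Step 1: A = g^a mod p = 2^5 mod 11.
  2^1 mod 11 = 2
  2^2 mod 11 = (2 * 2) mod 11 = 4
  2^3 mod 11 = (4 * 2) mod 11 = 8
  2^4 mod 11 = (8 * 2) mod 11 = 5
  2^5 mod 11 = (5 * 2) mod 11 = 10
Result: A = 10.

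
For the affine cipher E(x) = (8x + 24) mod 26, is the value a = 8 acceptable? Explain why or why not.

Step 1: Compute gcd(8, 26).
Step 2: gcd(8, 26) = 2.
Since gcd = 2 != 1, 8 shares a common factor with 26, so it cannot be used.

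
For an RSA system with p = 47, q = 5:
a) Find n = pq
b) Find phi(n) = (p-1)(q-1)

Step 1: n = p * q = 47 * 5 = 235.
Step 2: phi(n) = (p-1)(q-1) = 46 * 4 = 184.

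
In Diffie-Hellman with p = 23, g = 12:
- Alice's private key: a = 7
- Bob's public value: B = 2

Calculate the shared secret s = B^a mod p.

Step 1: s = B^a mod p = 2^7 mod 23.
  2^1 mod 23 = 2
  2^2 mod 23 = (2 * 2) mod 23 = 4
  2^3 mod 23 = (4 * 2) mod 23 = 8
  2^4 mod 23 = (8 * 2) mod 23 = 16
  2^5 mod 23 = (16 * 2) mod 23 = 9
  2^6 mod 23 = (9 * 2) mod 23 = 18
  2^7 mod 23 = (18 * 2) mod 23 = 13
Result: shared secret = 13.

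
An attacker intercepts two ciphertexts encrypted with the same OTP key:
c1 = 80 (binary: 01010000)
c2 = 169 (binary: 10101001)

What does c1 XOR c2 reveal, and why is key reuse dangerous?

Step 1: c1 XOR c2 = (m1 XOR k) XOR (m2 XOR k).
Step 2: By XOR associativity/commutativity: = m1 XOR m2 XOR k XOR k = m1 XOR m2.
Step 3: 01010000 XOR 10101001 = 11111001 = 249.
Step 4: The key cancels out! An attacker learns m1 XOR m2 = 249, revealing the relationship between plaintexts.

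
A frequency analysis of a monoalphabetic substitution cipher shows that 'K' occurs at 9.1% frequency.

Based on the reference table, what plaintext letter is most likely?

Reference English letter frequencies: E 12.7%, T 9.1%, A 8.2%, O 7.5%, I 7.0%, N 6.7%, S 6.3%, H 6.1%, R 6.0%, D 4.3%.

Step 1: The observed frequency is 9.1%.
Step 2: Compare with English frequencies:
  E: 12.7% (difference: 3.6%)
  T: 9.1% (difference: 0.0%) <-- closest
  A: 8.2% (difference: 0.9%)
  O: 7.5% (difference: 1.6%)
  I: 7.0% (difference: 2.1%)
  N: 6.7% (difference: 2.4%)
  S: 6.3% (difference: 2.8%)
  H: 6.1% (difference: 3.0%)
  R: 6.0% (difference: 3.1%)
  D: 4.3% (difference: 4.8%)
Step 3: 'K' most likely represents 'T' (frequency 9.1%).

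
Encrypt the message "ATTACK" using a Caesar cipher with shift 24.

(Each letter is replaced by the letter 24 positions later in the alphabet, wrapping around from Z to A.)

Step 1: For each letter, shift forward by 24 positions (mod 26).
  A (position 0) -> position (0+24) mod 26 = 24 -> Y
  T (position 19) -> position (19+24) mod 26 = 17 -> R
  T (position 19) -> position (19+24) mod 26 = 17 -> R
  A (position 0) -> position (0+24) mod 26 = 24 -> Y
  C (position 2) -> position (2+24) mod 26 = 0 -> A
  K (position 10) -> position (10+24) mod 26 = 8 -> I
Result: YRRYAI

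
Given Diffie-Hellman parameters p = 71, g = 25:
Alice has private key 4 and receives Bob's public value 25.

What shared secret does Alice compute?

Step 1: s = B^a mod p = 25^4 mod 71.
  25^1 mod 71 = 25
  25^2 mod 71 = (25 * 25) mod 71 = 57
  25^3 mod 71 = (57 * 25) mod 71 = 5
  25^4 mod 71 = (5 * 25) mod 71 = 54
Result: shared secret = 54.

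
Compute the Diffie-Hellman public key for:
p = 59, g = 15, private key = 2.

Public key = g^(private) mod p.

Step 1: A = g^a mod p = 15^2 mod 59.
  15^1 mod 59 = 15
  15^2 mod 59 = (15 * 15) mod 59 = 48
Result: A = 48.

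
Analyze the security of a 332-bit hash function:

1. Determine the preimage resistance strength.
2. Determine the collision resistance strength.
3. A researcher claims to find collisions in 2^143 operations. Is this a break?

Step 1: Preimage resistance requires brute-force of 2^332 operations.
Step 2: Collision resistance (birthday bound) = 2^(332/2) = 2^166.
Step 3: The claimed attack costs 2^143 operations.
Step 4: Since 2^143 < 2^166, the claimed attack beats the generic birthday bound, so collision resistance is broken.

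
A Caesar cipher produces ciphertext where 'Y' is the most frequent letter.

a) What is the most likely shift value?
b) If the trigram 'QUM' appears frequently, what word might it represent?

Step 1: In English, 'E' is the most frequent letter (12.7%).
Step 2: The most frequent ciphertext letter is 'Y' (position 24).
Step 3: Shift = (24 - 4) mod 26 = 20.
Step 4: Decrypt 'QUM' by shifting back 20:
  Q -> W
  U -> A
  M -> S
Step 5: 'QUM' decrypts to 'WAS'.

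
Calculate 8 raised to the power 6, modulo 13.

Step 1: Compute 8^6 mod 13 step by step, reducing modulo 13 at each step.
  8^1 mod 13 = 8
  8^2 mod 13 = (8 * 8) mod 13 = 12
  8^3 mod 13 = (12 * 8) mod 13 = 5
  8^4 mod 13 = (5 * 8) mod 13 = 1
  8^5 mod 13 = (1 * 8) mod 13 = 8
  8^6 mod 13 = (8 * 8) mod 13 = 12
Step 2: Result = 12.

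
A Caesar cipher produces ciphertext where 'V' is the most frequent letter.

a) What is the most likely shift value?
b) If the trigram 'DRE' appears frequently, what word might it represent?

Step 1: In English, 'E' is the most frequent letter (12.7%).
Step 2: The most frequent ciphertext letter is 'V' (position 21).
Step 3: Shift = (21 - 4) mod 26 = 17.
Step 4: Decrypt 'DRE' by shifting back 17:
  D -> M
  R -> A
  E -> N
Step 5: 'DRE' decrypts to 'MAN'.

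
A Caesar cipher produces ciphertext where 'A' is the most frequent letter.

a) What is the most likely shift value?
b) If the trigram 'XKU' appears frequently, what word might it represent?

Step 1: In English, 'E' is the most frequent letter (12.7%).
Step 2: The most frequent ciphertext letter is 'A' (position 0).
Step 3: Shift = (0 - 4) mod 26 = 22.
Step 4: Decrypt 'XKU' by shifting back 22:
  X -> B
  K -> O
  U -> Y
Step 5: 'XKU' decrypts to 'BOY'.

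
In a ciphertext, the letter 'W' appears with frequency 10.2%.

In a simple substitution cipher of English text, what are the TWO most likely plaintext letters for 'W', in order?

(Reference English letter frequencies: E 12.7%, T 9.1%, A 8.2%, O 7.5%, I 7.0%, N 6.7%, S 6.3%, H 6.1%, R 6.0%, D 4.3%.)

Step 1: Observed frequency of 'W' is 10.2%.
Step 2: Compute distances to each reference frequency and sort:
  T (9.1%): difference = 1.1% <-- BEST
  A (8.2%): difference = 2.0% <-- RUNNER-UP
  E (12.7%): difference = 2.5%
  O (7.5%): difference = 2.7%
  I (7.0%): difference = 3.2%
Step 3: Most likely is 'T' (9.1%, diff 1.1%); second most likely is 'A' (8.2%, diff 2.0%).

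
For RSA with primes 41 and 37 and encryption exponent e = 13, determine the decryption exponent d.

Step 1: n = 41 * 37 = 1517.
Step 2: phi(n) = 40 * 36 = 1440.
Step 3: Find d such that 13 * d = 1 (mod 1440).
Step 4: d = 13^(-1) mod 1440 = 997.
Verification: 13 * 997 = 12961 = 9 * 1440 + 1.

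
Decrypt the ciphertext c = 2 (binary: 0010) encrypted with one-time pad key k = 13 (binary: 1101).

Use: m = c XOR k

Step 1: XOR ciphertext with key:
  Ciphertext: 0010
  Key:        1101
  XOR:        1111
Step 2: Plaintext = 1111 = 15 in decimal.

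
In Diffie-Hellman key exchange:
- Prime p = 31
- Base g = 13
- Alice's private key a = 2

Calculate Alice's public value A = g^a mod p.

Step 1: A = g^a mod p = 13^2 mod 31.
  13^1 mod 31 = 13
  13^2 mod 31 = (13 * 13) mod 31 = 14
Result: A = 14.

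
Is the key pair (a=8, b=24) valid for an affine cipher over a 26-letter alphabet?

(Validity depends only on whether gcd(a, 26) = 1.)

Step 1: Compute gcd(8, 26).
Step 2: gcd(8, 26) = 2.
Since gcd = 2 != 1, 8 shares a common factor with 26, so it cannot be used.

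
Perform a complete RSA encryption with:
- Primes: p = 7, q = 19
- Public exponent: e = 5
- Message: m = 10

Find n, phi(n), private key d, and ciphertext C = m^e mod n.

Step 1: n = 7 * 19 = 133.
Step 2: phi(n) = (7-1)(19-1) = 6 * 18 = 108.
Step 3: Find d = 5^(-1) mod 108 = 65.
  Verify: 5 * 65 = 325 = 1 (mod 108).
Step 4: C = 10^5 mod 133 = 117.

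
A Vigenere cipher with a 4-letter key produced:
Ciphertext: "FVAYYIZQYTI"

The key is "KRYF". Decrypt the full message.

Step 1: Key 'KRYF' has length 4. Extended key: KRYFKRYFKRY
Step 2: Decrypt each position:
  F(5) - K(10) = 21 = V
  V(21) - R(17) = 4 = E
  A(0) - Y(24) = 2 = C
  Y(24) - F(5) = 19 = T
  Y(24) - K(10) = 14 = O
  I(8) - R(17) = 17 = R
  Z(25) - Y(24) = 1 = B
  Q(16) - F(5) = 11 = L
  Y(24) - K(10) = 14 = O
  T(19) - R(17) = 2 = C
  I(8) - Y(24) = 10 = K
Plaintext: VECTORBLOCK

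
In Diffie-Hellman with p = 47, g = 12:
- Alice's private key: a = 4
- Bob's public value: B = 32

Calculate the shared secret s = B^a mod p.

Step 1: s = B^a mod p = 32^4 mod 47.
  32^1 mod 47 = 32
  32^2 mod 47 = (32 * 32) mod 47 = 37
  32^3 mod 47 = (37 * 32) mod 47 = 9
  32^4 mod 47 = (9 * 32) mod 47 = 6
Result: shared secret = 6.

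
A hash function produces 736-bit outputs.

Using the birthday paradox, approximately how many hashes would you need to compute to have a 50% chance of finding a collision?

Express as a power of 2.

Step 1: The birthday paradox gives collision probability ~50% after sqrt(2^n) = 2^(n/2) hashes.
Step 2: For 736-bit output: 2^(736/2) = 2^368.
Step 3: Approximately 2^368 hash computations needed.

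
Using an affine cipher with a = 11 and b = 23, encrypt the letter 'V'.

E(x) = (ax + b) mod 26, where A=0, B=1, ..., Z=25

Step 1: Convert 'V' to number: x = 21.
Step 2: E(21) = (11 * 21 + 23) mod 26 = 254 mod 26 = 20.
Step 3: Convert 20 back to letter: U.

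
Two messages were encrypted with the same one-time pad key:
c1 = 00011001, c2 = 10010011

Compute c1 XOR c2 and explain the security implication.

Step 1: c1 XOR c2 = (m1 XOR k) XOR (m2 XOR k).
Step 2: By XOR associativity/commutativity: = m1 XOR m2 XOR k XOR k = m1 XOR m2.
Step 3: 00011001 XOR 10010011 = 10001010 = 138.
Step 4: The key cancels out! An attacker learns m1 XOR m2 = 138, revealing the relationship between plaintexts.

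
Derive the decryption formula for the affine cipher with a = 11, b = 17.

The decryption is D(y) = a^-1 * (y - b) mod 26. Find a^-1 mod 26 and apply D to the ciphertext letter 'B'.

Step 1: Find a^-1, the modular inverse of 11 mod 26.
Step 2: We need 11 * a^-1 = 1 (mod 26).
Step 3: 11 * 19 = 209 = 8 * 26 + 1, so a^-1 = 19.
Step 4: D(y) = 19(y - 17) mod 26.
Step 5: Apply to 'B' (y = 1): D(1) = 19 * (1 - 17) mod 26 = 19 * -16 mod 26 = 8 -> 'I'.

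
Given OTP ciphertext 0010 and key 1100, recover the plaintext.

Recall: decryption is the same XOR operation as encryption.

Step 1: XOR ciphertext with key:
  Ciphertext: 0010
  Key:        1100
  XOR:        1110
Step 2: Plaintext = 1110 = 14 in decimal.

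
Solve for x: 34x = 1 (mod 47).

Step 1: We need x such that 34 * x = 1 (mod 47).
Step 2: Using the extended Euclidean algorithm or trial:
  34 * 18 = 612 = 13 * 47 + 1.
Step 3: Since 612 mod 47 = 1, the inverse is x = 18.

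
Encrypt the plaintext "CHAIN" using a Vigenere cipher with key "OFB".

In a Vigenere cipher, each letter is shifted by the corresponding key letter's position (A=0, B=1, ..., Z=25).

Step 1: Repeat key to match plaintext length:
  Plaintext: CHAIN
  Key:       OFBOF
Step 2: Encrypt each letter:
  C(2) + O(14) = (2+14) mod 26 = 16 = Q
  H(7) + F(5) = (7+5) mod 26 = 12 = M
  A(0) + B(1) = (0+1) mod 26 = 1 = B
  I(8) + O(14) = (8+14) mod 26 = 22 = W
  N(13) + F(5) = (13+5) mod 26 = 18 = S
Ciphertext: QMBWS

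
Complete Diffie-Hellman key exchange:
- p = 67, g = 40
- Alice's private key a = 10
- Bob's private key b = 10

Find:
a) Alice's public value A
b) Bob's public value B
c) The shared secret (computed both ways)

Step 1: A = g^a mod p = 40^10 mod 67 = 62.
Step 2: B = g^b mod p = 40^10 mod 67 = 62.
Step 3: Alice computes s = B^a mod p = 62^10 mod 67 = 40.
Step 4: Bob computes s = A^b mod p = 62^10 mod 67 = 40.
Both sides agree: shared secret = 40.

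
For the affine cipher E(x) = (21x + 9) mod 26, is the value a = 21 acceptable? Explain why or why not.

Step 1: Compute gcd(21, 26).
Step 2: gcd(21, 26) = 1.
Since gcd = 1, 21 is coprime with 26, so it is a valid key.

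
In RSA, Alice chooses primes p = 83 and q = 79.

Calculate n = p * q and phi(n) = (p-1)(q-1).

Step 1: n = p * q = 83 * 79 = 6557.
Step 2: phi(n) = (p-1)(q-1) = 82 * 78 = 6396.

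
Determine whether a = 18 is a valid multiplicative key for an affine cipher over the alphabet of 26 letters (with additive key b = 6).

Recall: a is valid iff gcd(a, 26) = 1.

Step 1: Compute gcd(18, 26).
Step 2: gcd(18, 26) = 2.
Since gcd = 2 != 1, 18 shares a common factor with 26, so it cannot be used.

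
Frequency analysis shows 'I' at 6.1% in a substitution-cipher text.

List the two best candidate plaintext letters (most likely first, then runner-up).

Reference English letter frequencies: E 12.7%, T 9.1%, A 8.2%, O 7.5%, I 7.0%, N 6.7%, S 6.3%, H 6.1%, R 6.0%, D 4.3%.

Step 1: Observed frequency of 'I' is 6.1%.
Step 2: Compute distances to each reference frequency and sort:
  H (6.1%): difference = 0.0% <-- BEST
  R (6.0%): difference = 0.1% <-- RUNNER-UP
  S (6.3%): difference = 0.2%
  N (6.7%): difference = 0.6%
  I (7.0%): difference = 0.9%
Step 3: Most likely is 'H' (6.1%, diff 0.0%); second most likely is 'R' (6.0%, diff 0.1%).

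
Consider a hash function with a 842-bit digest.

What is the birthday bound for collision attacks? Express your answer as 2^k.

Step 1: The birthday paradox gives collision probability ~50% after sqrt(2^n) = 2^(n/2) hashes.
Step 2: For 842-bit output: 2^(842/2) = 2^421.
Step 3: Approximately 2^421 hash computations needed.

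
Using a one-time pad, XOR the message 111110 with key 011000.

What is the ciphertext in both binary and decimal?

Step 1: Write out the XOR operation bit by bit:
  Message: 111110
  Key:     011000
  XOR:     100110
Step 2: Convert to decimal: 100110 = 38.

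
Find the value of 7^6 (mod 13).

Step 1: Compute 7^6 mod 13 step by step, reducing modulo 13 at each step.
  7^1 mod 13 = 7
  7^2 mod 13 = (7 * 7) mod 13 = 10
  7^3 mod 13 = (10 * 7) mod 13 = 5
  7^4 mod 13 = (5 * 7) mod 13 = 9
  7^5 mod 13 = (9 * 7) mod 13 = 11
  7^6 mod 13 = (11 * 7) mod 13 = 12
Step 2: Result = 12.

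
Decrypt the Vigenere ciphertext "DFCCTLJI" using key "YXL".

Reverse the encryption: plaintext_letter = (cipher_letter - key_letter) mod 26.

Step 1: Extend key: YXLYXLYX
Step 2: Decrypt each letter (c - k) mod 26:
  D(3) - Y(24) = (3-24) mod 26 = 5 = F
  F(5) - X(23) = (5-23) mod 26 = 8 = I
  C(2) - L(11) = (2-11) mod 26 = 17 = R
  C(2) - Y(24) = (2-24) mod 26 = 4 = E
  T(19) - X(23) = (19-23) mod 26 = 22 = W
  L(11) - L(11) = (11-11) mod 26 = 0 = A
  J(9) - Y(24) = (9-24) mod 26 = 11 = L
  I(8) - X(23) = (8-23) mod 26 = 11 = L
Plaintext: FIREWALL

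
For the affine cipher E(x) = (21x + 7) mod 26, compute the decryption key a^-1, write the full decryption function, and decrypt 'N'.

Step 1: Find a^-1, the modular inverse of 21 mod 26.
Step 2: We need 21 * a^-1 = 1 (mod 26).
Step 3: 21 * 5 = 105 = 4 * 26 + 1, so a^-1 = 5.
Step 4: D(y) = 5(y - 7) mod 26.
Step 5: Apply to 'N' (y = 13): D(13) = 5 * (13 - 7) mod 26 = 5 * 6 mod 26 = 4 -> 'E'.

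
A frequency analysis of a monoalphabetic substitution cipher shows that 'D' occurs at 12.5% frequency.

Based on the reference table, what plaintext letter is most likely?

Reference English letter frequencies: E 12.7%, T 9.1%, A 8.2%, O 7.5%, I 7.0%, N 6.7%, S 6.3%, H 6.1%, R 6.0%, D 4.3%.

Step 1: The observed frequency is 12.5%.
Step 2: Compare with English frequencies:
  E: 12.7% (difference: 0.2%) <-- closest
  T: 9.1% (difference: 3.4%)
  A: 8.2% (difference: 4.3%)
  O: 7.5% (difference: 5.0%)
  I: 7.0% (difference: 5.5%)
  N: 6.7% (difference: 5.8%)
  S: 6.3% (difference: 6.2%)
  H: 6.1% (difference: 6.4%)
  R: 6.0% (difference: 6.5%)
  D: 4.3% (difference: 8.2%)
Step 3: 'D' most likely represents 'E' (frequency 12.7%).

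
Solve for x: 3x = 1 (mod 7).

Step 1: We need x such that 3 * x = 1 (mod 7).
Step 2: Using the extended Euclidean algorithm or trial:
  3 * 5 = 15 = 2 * 7 + 1.
Step 3: Since 15 mod 7 = 1, the inverse is x = 5.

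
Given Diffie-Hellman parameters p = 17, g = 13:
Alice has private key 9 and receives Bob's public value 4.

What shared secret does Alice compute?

Step 1: s = B^a mod p = 4^9 mod 17.
  4^1 mod 17 = 4
  4^2 mod 17 = (4 * 4) mod 17 = 16
  4^3 mod 17 = (16 * 4) mod 17 = 13
  4^4 mod 17 = (13 * 4) mod 17 = 1
  4^5 mod 17 = (1 * 4) mod 17 = 4
  4^6 mod 17 = (4 * 4) mod 17 = 16
  4^7 mod 17 = (16 * 4) mod 17 = 13
  4^8 mod 17 = (13 * 4) mod 17 = 1
  4^9 mod 17 = (1 * 4) mod 17 = 4
Result: shared secret = 4.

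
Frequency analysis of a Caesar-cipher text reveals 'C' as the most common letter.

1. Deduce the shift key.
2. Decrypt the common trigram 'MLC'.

Step 1: In English, 'E' is the most frequent letter (12.7%).
Step 2: The most frequent ciphertext letter is 'C' (position 2).
Step 3: Shift = (2 - 4) mod 26 = 24.
Step 4: Decrypt 'MLC' by shifting back 24:
  M -> O
  L -> N
  C -> E
Step 5: 'MLC' decrypts to 'ONE'.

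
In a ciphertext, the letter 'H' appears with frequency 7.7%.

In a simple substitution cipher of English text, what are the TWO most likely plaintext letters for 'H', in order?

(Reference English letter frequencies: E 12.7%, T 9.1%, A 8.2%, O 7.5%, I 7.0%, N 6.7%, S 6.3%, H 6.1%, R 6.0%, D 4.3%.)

Step 1: Observed frequency of 'H' is 7.7%.
Step 2: Compute distances to each reference frequency and sort:
  O (7.5%): difference = 0.2% <-- BEST
  A (8.2%): difference = 0.5% <-- RUNNER-UP
  I (7.0%): difference = 0.7%
  N (6.7%): difference = 1.0%
  T (9.1%): difference = 1.4%
Step 3: Most likely is 'O' (7.5%, diff 0.2%); second most likely is 'A' (8.2%, diff 0.5%).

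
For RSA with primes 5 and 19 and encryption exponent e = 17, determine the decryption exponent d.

Step 1: n = 5 * 19 = 95.
Step 2: phi(n) = 4 * 18 = 72.
Step 3: Find d such that 17 * d = 1 (mod 72).
Step 4: d = 17^(-1) mod 72 = 17.
Verification: 17 * 17 = 289 = 4 * 72 + 1.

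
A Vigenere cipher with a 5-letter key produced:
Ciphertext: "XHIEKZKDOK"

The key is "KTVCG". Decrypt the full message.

Step 1: Key 'KTVCG' has length 5. Extended key: KTVCGKTVCG
Step 2: Decrypt each position:
  X(23) - K(10) = 13 = N
  H(7) - T(19) = 14 = O
  I(8) - V(21) = 13 = N
  E(4) - C(2) = 2 = C
  K(10) - G(6) = 4 = E
  Z(25) - K(10) = 15 = P
  K(10) - T(19) = 17 = R
  D(3) - V(21) = 8 = I
  O(14) - C(2) = 12 = M
  K(10) - G(6) = 4 = E
Plaintext: NONCEPRIME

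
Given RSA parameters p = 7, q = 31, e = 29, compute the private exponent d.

Step 1: n = 7 * 31 = 217.
Step 2: phi(n) = 6 * 30 = 180.
Step 3: Find d such that 29 * d = 1 (mod 180).
Step 4: d = 29^(-1) mod 180 = 149.
Verification: 29 * 149 = 4321 = 24 * 180 + 1.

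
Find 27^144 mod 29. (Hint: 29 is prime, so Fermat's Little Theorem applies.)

Step 1: Since 29 is prime, by Fermat's Little Theorem: 27^28 = 1 (mod 29).
Step 2: Reduce exponent: 144 mod 28 = 4.
Step 3: So 27^144 = 27^4 (mod 29).
Step 4: 27^4 mod 29 = 16.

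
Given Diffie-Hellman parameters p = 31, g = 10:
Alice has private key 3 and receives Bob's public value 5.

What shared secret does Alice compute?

Step 1: s = B^a mod p = 5^3 mod 31.
  5^1 mod 31 = 5
  5^2 mod 31 = (5 * 5) mod 31 = 25
  5^3 mod 31 = (25 * 5) mod 31 = 1
Result: shared secret = 1.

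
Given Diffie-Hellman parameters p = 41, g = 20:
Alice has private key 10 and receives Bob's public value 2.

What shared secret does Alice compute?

Step 1: s = B^a mod p = 2^10 mod 41.
  2^1 mod 41 = 2
  2^2 mod 41 = (2 * 2) mod 41 = 4
  2^3 mod 41 = (4 * 2) mod 41 = 8
  2^4 mod 41 = (8 * 2) mod 41 = 16
  2^5 mod 41 = (16 * 2) mod 41 = 32
  2^6 mod 41 = (32 * 2) mod 41 = 23
  2^7 mod 41 = (23 * 2) mod 41 = 5
  2^8 mod 41 = (5 * 2) mod 41 = 10
  2^9 mod 41 = (10 * 2) mod 41 = 20
  2^10 mod 41 = (20 * 2) mod 41 = 40
Result: shared secret = 40.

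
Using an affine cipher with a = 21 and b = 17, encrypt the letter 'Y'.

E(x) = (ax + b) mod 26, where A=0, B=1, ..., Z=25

Step 1: Convert 'Y' to number: x = 24.
Step 2: E(24) = (21 * 24 + 17) mod 26 = 521 mod 26 = 1.
Step 3: Convert 1 back to letter: B.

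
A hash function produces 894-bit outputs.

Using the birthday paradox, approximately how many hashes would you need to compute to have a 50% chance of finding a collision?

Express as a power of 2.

Step 1: The birthday paradox gives collision probability ~50% after sqrt(2^n) = 2^(n/2) hashes.
Step 2: For 894-bit output: 2^(894/2) = 2^447.
Step 3: Approximately 2^447 hash computations needed.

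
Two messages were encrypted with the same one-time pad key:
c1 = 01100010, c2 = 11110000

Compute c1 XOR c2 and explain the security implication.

Step 1: c1 XOR c2 = (m1 XOR k) XOR (m2 XOR k).
Step 2: By XOR associativity/commutativity: = m1 XOR m2 XOR k XOR k = m1 XOR m2.
Step 3: 01100010 XOR 11110000 = 10010010 = 146.
Step 4: The key cancels out! An attacker learns m1 XOR m2 = 146, revealing the relationship between plaintexts.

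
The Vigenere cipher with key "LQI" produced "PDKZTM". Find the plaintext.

Step 1: Extend key: LQILQI
Step 2: Decrypt each letter (c - k) mod 26:
  P(15) - L(11) = (15-11) mod 26 = 4 = E
  D(3) - Q(16) = (3-16) mod 26 = 13 = N
  K(10) - I(8) = (10-8) mod 26 = 2 = C
  Z(25) - L(11) = (25-11) mod 26 = 14 = O
  T(19) - Q(16) = (19-16) mod 26 = 3 = D
  M(12) - I(8) = (12-8) mod 26 = 4 = E
Plaintext: ENCODE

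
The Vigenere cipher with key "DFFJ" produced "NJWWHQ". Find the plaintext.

Step 1: Extend key: DFFJDF
Step 2: Decrypt each letter (c - k) mod 26:
  N(13) - D(3) = (13-3) mod 26 = 10 = K
  J(9) - F(5) = (9-5) mod 26 = 4 = E
  W(22) - F(5) = (22-5) mod 26 = 17 = R
  W(22) - J(9) = (22-9) mod 26 = 13 = N
  H(7) - D(3) = (7-3) mod 26 = 4 = E
  Q(16) - F(5) = (16-5) mod 26 = 11 = L
Plaintext: KERNEL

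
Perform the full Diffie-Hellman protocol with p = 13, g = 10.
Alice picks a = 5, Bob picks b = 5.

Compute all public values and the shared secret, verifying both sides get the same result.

Step 1: A = g^a mod p = 10^5 mod 13 = 4.
Step 2: B = g^b mod p = 10^5 mod 13 = 4.
Step 3: Alice computes s = B^a mod p = 4^5 mod 13 = 10.
Step 4: Bob computes s = A^b mod p = 4^5 mod 13 = 10.
Both sides agree: shared secret = 10.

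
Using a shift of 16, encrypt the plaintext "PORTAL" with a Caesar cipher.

Step 1: For each letter, shift forward by 16 positions (mod 26).
  P (position 15) -> position (15+16) mod 26 = 5 -> F
  O (position 14) -> position (14+16) mod 26 = 4 -> E
  R (position 17) -> position (17+16) mod 26 = 7 -> H
  T (position 19) -> position (19+16) mod 26 = 9 -> J
  A (position 0) -> position (0+16) mod 26 = 16 -> Q
  L (position 11) -> position (11+16) mod 26 = 1 -> B
Result: FEHJQB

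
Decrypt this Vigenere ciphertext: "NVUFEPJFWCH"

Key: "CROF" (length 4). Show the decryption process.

Step 1: Key 'CROF' has length 4. Extended key: CROFCROFCRO
Step 2: Decrypt each position:
  N(13) - C(2) = 11 = L
  V(21) - R(17) = 4 = E
  U(20) - O(14) = 6 = G
  F(5) - F(5) = 0 = A
  E(4) - C(2) = 2 = C
  P(15) - R(17) = 24 = Y
  J(9) - O(14) = 21 = V
  F(5) - F(5) = 0 = A
  W(22) - C(2) = 20 = U
  C(2) - R(17) = 11 = L
  H(7) - O(14) = 19 = T
Plaintext: LEGACYVAULT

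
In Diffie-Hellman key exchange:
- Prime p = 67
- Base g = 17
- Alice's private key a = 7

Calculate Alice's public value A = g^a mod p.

Step 1: A = g^a mod p = 17^7 mod 67.
  17^1 mod 67 = 17
  17^2 mod 67 = (17 * 17) mod 67 = 21
  17^3 mod 67 = (21 * 17) mod 67 = 22
  17^4 mod 67 = (22 * 17) mod 67 = 39
  17^5 mod 67 = (39 * 17) mod 67 = 60
  17^6 mod 67 = (60 * 17) mod 67 = 15
  17^7 mod 67 = (15 * 17) mod 67 = 54
Result: A = 54.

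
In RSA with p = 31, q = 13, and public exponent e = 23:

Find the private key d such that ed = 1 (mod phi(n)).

Step 1: n = 31 * 13 = 403.
Step 2: phi(n) = 30 * 12 = 360.
Step 3: Find d such that 23 * d = 1 (mod 360).
Step 4: d = 23^(-1) mod 360 = 47.
Verification: 23 * 47 = 1081 = 3 * 360 + 1.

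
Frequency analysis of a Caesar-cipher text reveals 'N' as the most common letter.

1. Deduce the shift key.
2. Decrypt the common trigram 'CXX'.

Step 1: In English, 'E' is the most frequent letter (12.7%).
Step 2: The most frequent ciphertext letter is 'N' (position 13).
Step 3: Shift = (13 - 4) mod 26 = 9.
Step 4: Decrypt 'CXX' by shifting back 9:
  C -> T
  X -> O
  X -> O
Step 5: 'CXX' decrypts to 'TOO'.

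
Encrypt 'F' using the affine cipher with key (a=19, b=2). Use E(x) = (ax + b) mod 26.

Step 1: Convert 'F' to number: x = 5.
Step 2: E(5) = (19 * 5 + 2) mod 26 = 97 mod 26 = 19.
Step 3: Convert 19 back to letter: T.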